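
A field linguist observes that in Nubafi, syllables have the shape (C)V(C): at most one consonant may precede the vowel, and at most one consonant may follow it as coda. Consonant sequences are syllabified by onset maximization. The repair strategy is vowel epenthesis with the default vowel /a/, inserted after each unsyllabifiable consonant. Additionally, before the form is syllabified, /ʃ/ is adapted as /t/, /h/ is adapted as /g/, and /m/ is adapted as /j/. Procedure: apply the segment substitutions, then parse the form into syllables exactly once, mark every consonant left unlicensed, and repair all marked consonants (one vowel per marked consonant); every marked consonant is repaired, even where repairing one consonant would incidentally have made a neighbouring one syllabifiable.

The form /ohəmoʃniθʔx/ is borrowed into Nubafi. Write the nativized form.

ogəjotniθʔaxa

Substitution: /h/ → /g/, /m/ → /j/, /ʃ/ → /t/, giving /ogəjotniθʔx/.
The consonants /ʔ/, /x/ cannot be parsed into a legal (C)V(C) syllable (at most one coda consonant is licensed; onsets are limited to one consonant).
Epenthesis after each stranded consonant: /ʔ/ → /ʔa/, /x/ → /xa/.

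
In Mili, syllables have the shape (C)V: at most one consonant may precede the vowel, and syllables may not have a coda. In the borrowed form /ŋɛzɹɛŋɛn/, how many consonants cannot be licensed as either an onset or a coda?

2

Under (C)V, the unsyllabifiable consonants are /z/, /n/ (no codas are permitted; onsets are limited to one consonant).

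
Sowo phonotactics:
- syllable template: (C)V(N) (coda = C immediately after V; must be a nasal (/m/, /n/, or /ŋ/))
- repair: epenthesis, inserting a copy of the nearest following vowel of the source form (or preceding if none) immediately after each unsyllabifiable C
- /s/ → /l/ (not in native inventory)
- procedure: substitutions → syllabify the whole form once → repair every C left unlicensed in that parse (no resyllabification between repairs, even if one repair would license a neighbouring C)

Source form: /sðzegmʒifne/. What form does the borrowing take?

leðezegimiʒifene

Substitution: /s/ → /l/, giving /lðzegmʒifne/.
Under (C)V(N), the unsyllabifiable consonants are /l/, /ð/, /g/, /m/, /f/ (only a nasal (/m/, /n/, or /ŋ/) is licensed in coda position; onsets are limited to one consonant).
Each unlicensed consonant becomes the onset of a new syllable: /l/ → /le/, /ð/ → /ðe/, /g/ → /gi/, /m/ → /mi/, /f/ → /fe/.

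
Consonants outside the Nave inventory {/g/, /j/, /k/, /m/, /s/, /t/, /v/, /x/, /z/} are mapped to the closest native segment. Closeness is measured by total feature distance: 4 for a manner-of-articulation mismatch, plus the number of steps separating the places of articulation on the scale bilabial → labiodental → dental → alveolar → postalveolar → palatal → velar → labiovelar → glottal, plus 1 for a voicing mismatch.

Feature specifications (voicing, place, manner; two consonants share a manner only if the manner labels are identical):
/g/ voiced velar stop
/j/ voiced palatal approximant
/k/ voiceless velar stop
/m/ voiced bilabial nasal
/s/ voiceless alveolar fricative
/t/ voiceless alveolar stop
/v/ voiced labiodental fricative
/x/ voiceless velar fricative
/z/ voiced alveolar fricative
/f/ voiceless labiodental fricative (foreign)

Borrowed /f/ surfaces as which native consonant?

/v/ is closest: same manner (fricative), place distance 0 (labiodental→labiodental), voicing differs (+1); total 1. Next closest is /s/ at distance 2.

v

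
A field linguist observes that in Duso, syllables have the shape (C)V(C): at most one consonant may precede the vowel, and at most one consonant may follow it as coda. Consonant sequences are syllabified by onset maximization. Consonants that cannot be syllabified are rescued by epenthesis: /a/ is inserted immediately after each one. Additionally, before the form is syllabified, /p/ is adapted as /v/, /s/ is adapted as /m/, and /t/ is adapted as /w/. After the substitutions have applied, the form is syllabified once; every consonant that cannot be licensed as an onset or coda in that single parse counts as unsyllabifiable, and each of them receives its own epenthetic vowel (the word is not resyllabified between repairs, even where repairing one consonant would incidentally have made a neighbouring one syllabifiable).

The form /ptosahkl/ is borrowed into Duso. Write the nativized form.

vawomahkala

Substitution: /p/ → /v/, /t/ → /w/, /s/ → /m/, giving /vwomahkl/.
Under (C)V(C), the unsyllabifiable consonants are /v/, /k/, /l/ (at most one coda consonant is licensed; onsets are limited to one consonant).
Inserting the epenthetic vowel yields /v/ → /va/, /k/ → /ka/, /l/ → /la/.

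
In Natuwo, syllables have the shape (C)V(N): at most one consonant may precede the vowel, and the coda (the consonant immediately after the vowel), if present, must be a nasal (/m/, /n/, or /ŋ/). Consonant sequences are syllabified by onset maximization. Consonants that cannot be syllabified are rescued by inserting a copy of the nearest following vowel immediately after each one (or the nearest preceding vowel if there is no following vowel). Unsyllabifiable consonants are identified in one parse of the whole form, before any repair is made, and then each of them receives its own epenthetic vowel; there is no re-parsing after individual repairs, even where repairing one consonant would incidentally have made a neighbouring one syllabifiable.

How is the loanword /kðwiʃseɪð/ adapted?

Under (C)V(N), the unsyllabifiable consonants are /k/, /ð/, /ʃ/, /ð/ (only a nasal (/m/, /n/, or /ŋ/) is licensed in coda position; onsets are limited to one consonant).
Inserting the epenthetic vowel yields /k/ → /ki/, /ð/ → /ði/, /ʃ/ → /ʃe/, /ð/ → /ðɪ/.

kiðiwiʃeseɪðɪ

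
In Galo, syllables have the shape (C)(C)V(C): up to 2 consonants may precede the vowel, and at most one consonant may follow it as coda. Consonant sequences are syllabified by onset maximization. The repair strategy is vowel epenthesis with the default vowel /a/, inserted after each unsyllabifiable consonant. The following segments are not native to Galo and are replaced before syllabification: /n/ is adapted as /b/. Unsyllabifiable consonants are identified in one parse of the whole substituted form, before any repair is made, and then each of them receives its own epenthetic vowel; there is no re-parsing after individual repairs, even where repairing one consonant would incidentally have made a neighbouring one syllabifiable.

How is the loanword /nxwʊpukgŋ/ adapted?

baxwʊpukgaŋa

Substitution: /n/ → /b/, giving /bxwʊpukgŋ/.
The consonants /b/, /g/, /ŋ/ cannot be parsed into a legal (C)(C)V(C) syllable (at most one coda consonant is licensed; onsets may contain at most 2 consonants).
Each unlicensed consonant becomes the onset of a new syllable: /b/ → /ba/, /g/ → /ga/, /ŋ/ → /ŋa/.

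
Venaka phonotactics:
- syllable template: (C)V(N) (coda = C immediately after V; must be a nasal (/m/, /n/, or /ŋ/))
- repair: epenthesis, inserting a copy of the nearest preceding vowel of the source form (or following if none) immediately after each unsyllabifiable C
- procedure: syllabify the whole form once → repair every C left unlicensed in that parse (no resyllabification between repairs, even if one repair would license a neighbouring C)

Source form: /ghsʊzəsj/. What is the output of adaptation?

Syllabifying with onset maximization leaves /g/, /h/, /s/, /j/ stranded (only a nasal (/m/, /n/, or /ŋ/) is licensed in coda position; onsets are limited to one consonant).
Each unlicensed consonant becomes the onset of a new syllable: /g/ → /gʊ/, /h/ → /hʊ/, /s/ → /sə/, /j/ → /jə/.

gʊhʊsʊzəsəjə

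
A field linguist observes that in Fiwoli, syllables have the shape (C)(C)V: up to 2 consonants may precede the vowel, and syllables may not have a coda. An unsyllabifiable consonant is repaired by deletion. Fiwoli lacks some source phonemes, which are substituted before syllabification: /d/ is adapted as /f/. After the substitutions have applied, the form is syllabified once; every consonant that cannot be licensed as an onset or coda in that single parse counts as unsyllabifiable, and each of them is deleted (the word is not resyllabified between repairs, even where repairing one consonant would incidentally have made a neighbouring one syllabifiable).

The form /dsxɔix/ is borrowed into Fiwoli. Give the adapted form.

Substitution: /d/ → /f/, giving /fsxɔix/.
Under (C)(C)V, the unsyllabifiable consonants are /f/, /x/ (no codas are permitted; onsets may contain at most 2 consonants).
Deletion applies to /f/, /x/.

sxɔi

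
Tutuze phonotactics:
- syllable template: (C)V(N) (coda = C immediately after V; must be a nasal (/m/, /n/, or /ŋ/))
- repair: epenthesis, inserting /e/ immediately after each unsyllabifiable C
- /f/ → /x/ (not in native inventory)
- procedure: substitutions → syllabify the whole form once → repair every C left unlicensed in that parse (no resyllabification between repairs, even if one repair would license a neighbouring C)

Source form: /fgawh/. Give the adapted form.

xegawehe

Substitution: /f/ → /x/, giving /xgawh/.
The consonants /x/, /w/, /h/ cannot be parsed into a legal (C)V(N) syllable (only a nasal (/m/, /n/, or /ŋ/) is licensed in coda position; onsets are limited to one consonant).
Each unlicensed consonant becomes the onset of a new syllable: /x/ → /xe/, /w/ → /we/, /h/ → /he/.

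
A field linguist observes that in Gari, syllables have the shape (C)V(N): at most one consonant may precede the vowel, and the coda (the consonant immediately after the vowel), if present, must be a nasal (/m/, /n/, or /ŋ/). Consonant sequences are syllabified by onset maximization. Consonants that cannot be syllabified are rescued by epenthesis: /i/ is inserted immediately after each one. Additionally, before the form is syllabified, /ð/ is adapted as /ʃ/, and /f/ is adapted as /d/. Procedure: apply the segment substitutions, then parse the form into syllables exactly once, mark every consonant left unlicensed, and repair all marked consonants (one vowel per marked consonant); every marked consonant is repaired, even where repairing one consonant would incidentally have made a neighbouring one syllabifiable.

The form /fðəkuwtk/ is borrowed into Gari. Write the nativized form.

diʃəkuwitiki

Substitution: /f/ → /d/, /ð/ → /ʃ/, giving /dʃəkuwtk/.
The consonants /d/, /w/, /t/, /k/ cannot be parsed into a legal (C)V(N) syllable (only a nasal (/m/, /n/, or /ŋ/) is licensed in coda position; onsets are limited to one consonant).
Epenthesis after each stranded consonant: /d/ → /di/, /w/ → /wi/, /t/ → /ti/, /k/ → /ki/.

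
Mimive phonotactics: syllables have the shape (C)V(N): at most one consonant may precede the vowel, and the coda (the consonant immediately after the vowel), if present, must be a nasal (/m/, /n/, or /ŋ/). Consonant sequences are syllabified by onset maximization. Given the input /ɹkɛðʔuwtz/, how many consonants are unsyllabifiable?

The consonants /ɹ/, /ð/, /w/, /t/, /z/ cannot be parsed into a legal (C)V(N) syllable (only a nasal (/m/, /n/, or /ŋ/) is licensed in coda position; onsets are limited to one consonant).

5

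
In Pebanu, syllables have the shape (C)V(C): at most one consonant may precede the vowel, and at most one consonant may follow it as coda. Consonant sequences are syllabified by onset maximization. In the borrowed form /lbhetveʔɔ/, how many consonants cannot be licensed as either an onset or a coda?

2

Syllabifying with onset maximization leaves /l/, /b/ stranded (at most one coda consonant is licensed; onsets are limited to one consonant).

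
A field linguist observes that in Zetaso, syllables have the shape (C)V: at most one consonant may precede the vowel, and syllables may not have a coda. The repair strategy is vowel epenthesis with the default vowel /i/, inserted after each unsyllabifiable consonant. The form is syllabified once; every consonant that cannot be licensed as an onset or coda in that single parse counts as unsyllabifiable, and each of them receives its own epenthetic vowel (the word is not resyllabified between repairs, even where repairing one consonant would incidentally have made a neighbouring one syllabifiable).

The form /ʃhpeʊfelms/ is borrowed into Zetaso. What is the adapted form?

ʃihipeʊfelimisi

The consonants /ʃ/, /h/, /l/, /m/, /s/ cannot be parsed into a legal (C)V syllable (no codas are permitted; onsets are limited to one consonant).
Inserting the epenthetic vowel yields /ʃ/ → /ʃi/, /h/ → /hi/, /l/ → /li/, /m/ → /mi/, /s/ → /si/.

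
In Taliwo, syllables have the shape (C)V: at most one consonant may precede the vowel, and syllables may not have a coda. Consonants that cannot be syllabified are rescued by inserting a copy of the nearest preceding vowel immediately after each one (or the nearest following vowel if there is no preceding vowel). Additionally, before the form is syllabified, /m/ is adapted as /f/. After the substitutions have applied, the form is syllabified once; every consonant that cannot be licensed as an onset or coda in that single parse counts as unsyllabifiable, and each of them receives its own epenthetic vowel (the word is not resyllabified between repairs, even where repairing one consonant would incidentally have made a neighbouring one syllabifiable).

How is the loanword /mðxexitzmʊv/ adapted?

feðexexitizifʊvʊ

Substitution: /m/ → /f/, giving /fðxexitzfʊv/.
Syllabifying with onset maximization leaves /f/, /ð/, /t/, /z/, /v/ stranded (no codas are permitted; onsets are limited to one consonant).
Epenthesis after each stranded consonant: /f/ → /fe/, /ð/ → /ðe/, /t/ → /ti/, /z/ → /zi/, /v/ → /vʊ/.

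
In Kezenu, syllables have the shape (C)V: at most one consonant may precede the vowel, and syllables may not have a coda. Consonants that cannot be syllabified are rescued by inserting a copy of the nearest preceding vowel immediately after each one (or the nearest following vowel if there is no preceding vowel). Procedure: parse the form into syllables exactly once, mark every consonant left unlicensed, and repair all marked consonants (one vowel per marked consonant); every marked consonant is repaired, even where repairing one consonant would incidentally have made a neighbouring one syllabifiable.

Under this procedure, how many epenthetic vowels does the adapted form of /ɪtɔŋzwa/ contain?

The unsyllabifiable consonants are /ŋ/, /z/; each receives one epenthetic vowel.

2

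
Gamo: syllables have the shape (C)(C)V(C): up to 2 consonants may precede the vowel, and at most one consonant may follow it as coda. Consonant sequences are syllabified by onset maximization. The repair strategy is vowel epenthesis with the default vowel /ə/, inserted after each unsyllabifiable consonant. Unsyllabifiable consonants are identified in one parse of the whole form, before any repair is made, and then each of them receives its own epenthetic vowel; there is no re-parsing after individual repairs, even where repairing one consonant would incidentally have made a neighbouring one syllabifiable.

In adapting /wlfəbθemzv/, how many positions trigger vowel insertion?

3

The unsyllabifiable consonants are /w/, /z/, /v/; each receives one epenthetic vowel.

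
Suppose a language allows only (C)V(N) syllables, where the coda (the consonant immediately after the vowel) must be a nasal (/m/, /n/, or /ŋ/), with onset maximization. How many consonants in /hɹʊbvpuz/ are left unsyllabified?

4

The consonants /h/, /b/, /v/, /z/ cannot be parsed into a legal (C)V(N) syllable (only a nasal (/m/, /n/, or /ŋ/) is licensed in coda position; onsets are limited to one consonant).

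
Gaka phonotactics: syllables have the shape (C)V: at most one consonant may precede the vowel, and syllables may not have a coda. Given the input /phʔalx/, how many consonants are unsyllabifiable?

4

The consonants /p/, /h/, /l/, /x/ cannot be parsed into a legal (C)V syllable (no codas are permitted; onsets are limited to one consonant).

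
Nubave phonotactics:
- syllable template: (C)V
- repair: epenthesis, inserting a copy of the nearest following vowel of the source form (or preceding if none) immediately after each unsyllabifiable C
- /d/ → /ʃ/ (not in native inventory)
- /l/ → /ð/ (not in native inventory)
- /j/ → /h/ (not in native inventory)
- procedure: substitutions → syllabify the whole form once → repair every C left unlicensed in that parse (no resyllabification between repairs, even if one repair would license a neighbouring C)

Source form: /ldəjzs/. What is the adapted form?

Substitution: /l/ → /ð/, /d/ → /ʃ/, /j/ → /h/, giving /ðʃəhzs/.
Under (C)V, the unsyllabifiable consonants are /ð/, /h/, /z/, /s/ (no codas are permitted; onsets are limited to one consonant).
Inserting the epenthetic vowel yields /ð/ → /ðə/, /h/ → /hə/, /z/ → /zə/, /s/ → /sə/.

ðəʃəhəzəsə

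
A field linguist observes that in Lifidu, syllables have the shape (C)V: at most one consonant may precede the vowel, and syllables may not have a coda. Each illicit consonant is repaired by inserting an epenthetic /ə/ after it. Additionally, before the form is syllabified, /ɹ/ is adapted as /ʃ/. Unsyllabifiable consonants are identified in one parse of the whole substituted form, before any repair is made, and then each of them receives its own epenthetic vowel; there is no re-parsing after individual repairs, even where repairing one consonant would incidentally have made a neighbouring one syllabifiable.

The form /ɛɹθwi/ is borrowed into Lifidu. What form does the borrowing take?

Substitution: /ɹ/ → /ʃ/, giving /ɛʃθwi/.
The consonants /ʃ/, /θ/ cannot be parsed into a legal (C)V syllable (no codas are permitted; onsets are limited to one consonant).
Epenthesis after each stranded consonant: /ʃ/ → /ʃə/, /θ/ → /θə/.

ɛʃəθəwi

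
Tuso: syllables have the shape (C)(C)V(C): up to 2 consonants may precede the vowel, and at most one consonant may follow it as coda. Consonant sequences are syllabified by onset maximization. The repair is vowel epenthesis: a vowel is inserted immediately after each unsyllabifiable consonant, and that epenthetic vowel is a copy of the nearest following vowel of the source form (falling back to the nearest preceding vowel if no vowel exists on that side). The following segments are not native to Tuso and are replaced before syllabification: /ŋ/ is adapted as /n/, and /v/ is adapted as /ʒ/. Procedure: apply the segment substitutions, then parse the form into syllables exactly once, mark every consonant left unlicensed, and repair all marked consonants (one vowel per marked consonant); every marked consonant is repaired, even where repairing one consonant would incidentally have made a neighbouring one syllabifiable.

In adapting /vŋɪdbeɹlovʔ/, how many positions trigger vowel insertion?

1

After substitution the input is /ʒnɪdbeɹloʒʔ/.
The unsyllabifiable consonants are /ʔ/; each receives one epenthetic vowel.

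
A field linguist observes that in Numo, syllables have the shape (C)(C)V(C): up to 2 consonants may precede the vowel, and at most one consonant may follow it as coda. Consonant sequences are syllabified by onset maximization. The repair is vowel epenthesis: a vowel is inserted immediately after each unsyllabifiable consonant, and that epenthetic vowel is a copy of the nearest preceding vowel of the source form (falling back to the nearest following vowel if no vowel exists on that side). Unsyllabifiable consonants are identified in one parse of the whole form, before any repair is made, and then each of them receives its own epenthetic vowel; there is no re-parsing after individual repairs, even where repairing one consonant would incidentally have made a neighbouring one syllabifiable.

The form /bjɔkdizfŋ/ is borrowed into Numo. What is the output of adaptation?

bjɔkdizfiŋi

The consonants /f/, /ŋ/ cannot be parsed into a legal (C)(C)V(C) syllable (at most one coda consonant is licensed; onsets may contain at most 2 consonants).
Epenthesis after each stranded consonant: /f/ → /fi/, /ŋ/ → /ŋi/.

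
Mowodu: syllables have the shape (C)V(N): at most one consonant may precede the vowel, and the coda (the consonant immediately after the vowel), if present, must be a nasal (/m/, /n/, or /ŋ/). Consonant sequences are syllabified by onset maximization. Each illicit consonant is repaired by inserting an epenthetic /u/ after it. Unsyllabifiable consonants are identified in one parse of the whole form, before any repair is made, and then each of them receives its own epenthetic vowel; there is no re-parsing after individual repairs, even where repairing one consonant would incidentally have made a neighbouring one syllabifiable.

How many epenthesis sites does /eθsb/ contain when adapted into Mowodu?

The unsyllabifiable consonants are /θ/, /s/, /b/; each receives one epenthetic vowel.

3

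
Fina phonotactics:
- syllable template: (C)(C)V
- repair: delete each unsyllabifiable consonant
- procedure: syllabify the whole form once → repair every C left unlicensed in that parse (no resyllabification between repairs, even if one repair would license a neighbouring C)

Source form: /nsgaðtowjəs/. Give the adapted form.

sgaðtowjə

Syllabifying with onset maximization leaves /n/, /s/ stranded (no codas are permitted; onsets may contain at most 2 consonants).
Each unlicensed consonant is deleted: /n/, /s/.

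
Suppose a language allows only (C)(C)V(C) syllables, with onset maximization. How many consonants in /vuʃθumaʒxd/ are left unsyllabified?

2

The consonants /x/, /d/ cannot be parsed into a legal (C)(C)V(C) syllable (at most one coda consonant is licensed; onsets may contain at most 2 consonants).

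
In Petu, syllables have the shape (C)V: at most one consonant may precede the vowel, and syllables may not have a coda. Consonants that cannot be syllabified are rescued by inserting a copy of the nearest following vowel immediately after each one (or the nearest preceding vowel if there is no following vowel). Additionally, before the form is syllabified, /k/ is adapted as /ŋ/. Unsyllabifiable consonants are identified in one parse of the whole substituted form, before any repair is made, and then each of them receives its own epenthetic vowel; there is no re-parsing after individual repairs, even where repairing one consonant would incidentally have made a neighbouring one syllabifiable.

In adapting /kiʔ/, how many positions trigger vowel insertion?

After substitution the input is /ŋiʔ/.
The unsyllabifiable consonants are /ʔ/; each receives one epenthetic vowel.

1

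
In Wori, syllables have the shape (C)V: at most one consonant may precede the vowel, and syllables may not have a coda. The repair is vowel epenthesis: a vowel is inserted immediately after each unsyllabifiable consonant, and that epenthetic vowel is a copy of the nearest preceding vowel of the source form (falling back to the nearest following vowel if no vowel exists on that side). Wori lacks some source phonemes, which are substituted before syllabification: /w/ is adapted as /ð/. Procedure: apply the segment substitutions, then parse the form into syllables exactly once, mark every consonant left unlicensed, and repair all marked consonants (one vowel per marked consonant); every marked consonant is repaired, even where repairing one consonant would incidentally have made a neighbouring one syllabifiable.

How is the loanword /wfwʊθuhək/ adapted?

Substitution: /w/ → /ð/, giving /ðfðʊθuhək/.
The consonants /ð/, /f/, /k/ cannot be parsed into a legal (C)V syllable (no codas are permitted; onsets are limited to one consonant).
Epenthesis after each stranded consonant: /ð/ → /ðʊ/, /f/ → /fʊ/, /k/ → /kə/.

ðʊfʊðʊθuhəkə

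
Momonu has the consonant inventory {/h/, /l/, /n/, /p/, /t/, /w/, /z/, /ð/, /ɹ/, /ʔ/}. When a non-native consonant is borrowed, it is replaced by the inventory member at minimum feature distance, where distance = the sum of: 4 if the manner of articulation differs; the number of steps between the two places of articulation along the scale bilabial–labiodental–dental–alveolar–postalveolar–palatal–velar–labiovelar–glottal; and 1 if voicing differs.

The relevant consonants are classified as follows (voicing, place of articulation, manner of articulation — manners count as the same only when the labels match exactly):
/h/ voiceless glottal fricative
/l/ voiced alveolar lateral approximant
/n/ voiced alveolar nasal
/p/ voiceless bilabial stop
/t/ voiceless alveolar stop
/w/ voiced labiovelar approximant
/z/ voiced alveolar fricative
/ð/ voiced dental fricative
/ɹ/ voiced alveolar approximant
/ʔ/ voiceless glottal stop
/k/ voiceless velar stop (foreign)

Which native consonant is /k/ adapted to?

ʔ

/ʔ/ is closest: same manner (stop), place distance 2 (velar→glottal), same voicing; total 2. Next closest is /t/ at distance 3.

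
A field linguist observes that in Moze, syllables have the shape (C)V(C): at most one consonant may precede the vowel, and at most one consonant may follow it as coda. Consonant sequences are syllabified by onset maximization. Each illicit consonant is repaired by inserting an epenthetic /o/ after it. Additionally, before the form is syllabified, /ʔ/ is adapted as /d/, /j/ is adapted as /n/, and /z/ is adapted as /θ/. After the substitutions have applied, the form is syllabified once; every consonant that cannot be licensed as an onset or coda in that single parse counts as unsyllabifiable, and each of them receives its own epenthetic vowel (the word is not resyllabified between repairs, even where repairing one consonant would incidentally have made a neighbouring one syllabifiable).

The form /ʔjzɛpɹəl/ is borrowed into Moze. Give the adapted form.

Substitution: /ʔ/ → /d/, /j/ → /n/, /z/ → /θ/, giving /dnθɛpɹəl/.
Syllabifying with onset maximization leaves /d/, /n/ stranded (at most one coda consonant is licensed; onsets are limited to one consonant).
Each unlicensed consonant becomes the onset of a new syllable: /d/ → /do/, /n/ → /no/.

donoθɛpɹəl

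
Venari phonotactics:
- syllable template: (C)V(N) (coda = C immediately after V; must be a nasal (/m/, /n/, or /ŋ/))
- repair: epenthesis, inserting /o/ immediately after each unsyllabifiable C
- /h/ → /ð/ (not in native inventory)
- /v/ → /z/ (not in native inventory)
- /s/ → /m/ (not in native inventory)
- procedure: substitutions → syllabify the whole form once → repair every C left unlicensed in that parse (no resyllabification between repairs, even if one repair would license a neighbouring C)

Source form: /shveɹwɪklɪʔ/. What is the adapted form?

Substitution: /s/ → /m/, /h/ → /ð/, /v/ → /z/, giving /mðzeɹwɪklɪʔ/.
Syllabifying with onset maximization leaves /m/, /ð/, /ɹ/, /k/, /ʔ/ stranded (only a nasal (/m/, /n/, or /ŋ/) is licensed in coda position; onsets are limited to one consonant).
Inserting the epenthetic vowel yields /m/ → /mo/, /ð/ → /ðo/, /ɹ/ → /ɹo/, /k/ → /ko/, /ʔ/ → /ʔo/.

moðozeɹowɪkolɪʔo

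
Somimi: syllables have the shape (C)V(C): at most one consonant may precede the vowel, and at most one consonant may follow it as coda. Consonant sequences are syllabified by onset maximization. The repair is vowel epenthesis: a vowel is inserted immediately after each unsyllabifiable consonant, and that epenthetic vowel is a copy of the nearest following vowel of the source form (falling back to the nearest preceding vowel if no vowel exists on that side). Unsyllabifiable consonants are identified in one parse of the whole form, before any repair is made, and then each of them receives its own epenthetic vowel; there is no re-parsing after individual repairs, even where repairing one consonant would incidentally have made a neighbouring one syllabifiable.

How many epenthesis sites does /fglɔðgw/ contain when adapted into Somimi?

The unsyllabifiable consonants are /f/, /g/, /g/, /w/; each receives one epenthetic vowel.

4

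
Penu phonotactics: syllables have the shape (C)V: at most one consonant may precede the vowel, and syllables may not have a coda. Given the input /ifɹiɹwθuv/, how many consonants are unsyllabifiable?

4

Under (C)V, the unsyllabifiable consonants are /f/, /ɹ/, /w/, /v/ (no codas are permitted; onsets are limited to one consonant).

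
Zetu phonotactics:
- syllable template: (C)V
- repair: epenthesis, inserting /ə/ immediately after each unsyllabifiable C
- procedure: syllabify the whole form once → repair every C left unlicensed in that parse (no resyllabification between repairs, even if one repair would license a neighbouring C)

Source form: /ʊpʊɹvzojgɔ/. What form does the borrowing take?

The consonants /ɹ/, /v/, /j/ cannot be parsed into a legal (C)V syllable (no codas are permitted; onsets are limited to one consonant).
Inserting the epenthetic vowel yields /ɹ/ → /ɹə/, /v/ → /və/, /j/ → /jə/.

ʊpʊɹəvəzojəgɔ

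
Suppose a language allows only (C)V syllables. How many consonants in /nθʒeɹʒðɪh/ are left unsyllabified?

5

Syllabifying with onset maximization leaves /n/, /θ/, /ɹ/, /ʒ/, /h/ stranded (no codas are permitted; onsets are limited to one consonant).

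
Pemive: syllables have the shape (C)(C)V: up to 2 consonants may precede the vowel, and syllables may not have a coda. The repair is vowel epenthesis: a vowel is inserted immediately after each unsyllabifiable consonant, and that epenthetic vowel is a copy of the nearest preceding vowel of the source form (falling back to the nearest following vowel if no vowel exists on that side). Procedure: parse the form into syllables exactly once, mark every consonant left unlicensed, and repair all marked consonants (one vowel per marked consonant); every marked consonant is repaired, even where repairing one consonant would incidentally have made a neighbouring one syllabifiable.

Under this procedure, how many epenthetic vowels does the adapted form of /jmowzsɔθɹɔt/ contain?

The unsyllabifiable consonants are /w/, /t/; each receives one epenthetic vowel.

2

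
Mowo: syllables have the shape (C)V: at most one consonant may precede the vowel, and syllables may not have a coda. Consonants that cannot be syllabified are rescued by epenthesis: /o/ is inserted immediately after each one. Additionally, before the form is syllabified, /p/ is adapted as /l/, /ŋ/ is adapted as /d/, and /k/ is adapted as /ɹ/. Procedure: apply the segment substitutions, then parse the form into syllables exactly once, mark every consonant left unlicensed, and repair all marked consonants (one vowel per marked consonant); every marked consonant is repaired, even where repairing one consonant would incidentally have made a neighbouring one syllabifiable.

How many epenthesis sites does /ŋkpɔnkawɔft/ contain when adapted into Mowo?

After substitution the input is /dɹlɔnɹawɔft/.
The unsyllabifiable consonants are /d/, /ɹ/, /n/, /f/, /t/; each receives one epenthetic vowel.

5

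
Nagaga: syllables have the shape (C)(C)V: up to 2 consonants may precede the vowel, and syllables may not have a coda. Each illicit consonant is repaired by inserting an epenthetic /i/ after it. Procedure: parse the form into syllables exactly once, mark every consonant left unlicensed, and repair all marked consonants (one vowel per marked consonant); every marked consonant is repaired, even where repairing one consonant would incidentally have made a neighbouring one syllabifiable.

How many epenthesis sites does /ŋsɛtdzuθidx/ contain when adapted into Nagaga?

3

The unsyllabifiable consonants are /t/, /d/, /x/; each receives one epenthetic vowel.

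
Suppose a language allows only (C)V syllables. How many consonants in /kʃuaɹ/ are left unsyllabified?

2

Syllabifying with onset maximization leaves /k/, /ɹ/ stranded (no codas are permitted; onsets are limited to one consonant).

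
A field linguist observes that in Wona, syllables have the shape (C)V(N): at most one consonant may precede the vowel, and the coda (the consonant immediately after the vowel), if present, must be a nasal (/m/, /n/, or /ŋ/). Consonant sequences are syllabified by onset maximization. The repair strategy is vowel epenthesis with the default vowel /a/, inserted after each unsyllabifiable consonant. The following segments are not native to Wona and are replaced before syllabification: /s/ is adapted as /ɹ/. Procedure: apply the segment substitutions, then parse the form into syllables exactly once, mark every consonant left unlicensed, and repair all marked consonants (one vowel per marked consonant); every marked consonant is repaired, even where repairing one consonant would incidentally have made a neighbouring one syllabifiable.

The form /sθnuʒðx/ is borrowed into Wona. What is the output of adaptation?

ɹaθanuʒaðaxa

Substitution: /s/ → /ɹ/, giving /ɹθnuʒðx/.
Under (C)V(N), the unsyllabifiable consonants are /ɹ/, /θ/, /ʒ/, /ð/, /x/ (only a nasal (/m/, /n/, or /ŋ/) is licensed in coda position; onsets are limited to one consonant).
Each unlicensed consonant becomes the onset of a new syllable: /ɹ/ → /ɹa/, /θ/ → /θa/, /ʒ/ → /ʒa/, /ð/ → /ða/, /x/ → /xa/.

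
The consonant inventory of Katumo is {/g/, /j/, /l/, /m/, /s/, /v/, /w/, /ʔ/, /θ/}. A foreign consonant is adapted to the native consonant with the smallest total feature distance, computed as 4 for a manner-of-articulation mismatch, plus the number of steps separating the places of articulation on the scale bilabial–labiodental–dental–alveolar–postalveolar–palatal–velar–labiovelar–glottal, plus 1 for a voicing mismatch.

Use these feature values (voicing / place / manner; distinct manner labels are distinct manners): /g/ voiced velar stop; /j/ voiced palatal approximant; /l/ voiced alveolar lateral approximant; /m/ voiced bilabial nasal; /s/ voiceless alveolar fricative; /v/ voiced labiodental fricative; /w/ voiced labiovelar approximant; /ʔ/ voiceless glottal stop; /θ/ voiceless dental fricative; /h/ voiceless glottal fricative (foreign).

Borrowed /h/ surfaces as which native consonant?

/ʔ/ is closest: manner differs (fricative→stop, +4), place distance 0 (glottal→glottal), same voicing; total 4. Next closest is /s/ at distance 5.

ʔ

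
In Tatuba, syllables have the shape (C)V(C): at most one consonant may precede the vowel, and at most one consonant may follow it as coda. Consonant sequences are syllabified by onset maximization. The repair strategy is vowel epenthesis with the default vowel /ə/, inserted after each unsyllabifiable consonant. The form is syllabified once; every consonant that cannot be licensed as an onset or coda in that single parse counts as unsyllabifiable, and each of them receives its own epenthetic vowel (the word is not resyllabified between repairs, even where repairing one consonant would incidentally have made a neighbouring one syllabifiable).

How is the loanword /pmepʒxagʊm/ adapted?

The consonants /p/, /ʒ/ cannot be parsed into a legal (C)V(C) syllable (at most one coda consonant is licensed; onsets are limited to one consonant).
Inserting the epenthetic vowel yields /p/ → /pə/, /ʒ/ → /ʒə/.

pəmepʒəxagʊm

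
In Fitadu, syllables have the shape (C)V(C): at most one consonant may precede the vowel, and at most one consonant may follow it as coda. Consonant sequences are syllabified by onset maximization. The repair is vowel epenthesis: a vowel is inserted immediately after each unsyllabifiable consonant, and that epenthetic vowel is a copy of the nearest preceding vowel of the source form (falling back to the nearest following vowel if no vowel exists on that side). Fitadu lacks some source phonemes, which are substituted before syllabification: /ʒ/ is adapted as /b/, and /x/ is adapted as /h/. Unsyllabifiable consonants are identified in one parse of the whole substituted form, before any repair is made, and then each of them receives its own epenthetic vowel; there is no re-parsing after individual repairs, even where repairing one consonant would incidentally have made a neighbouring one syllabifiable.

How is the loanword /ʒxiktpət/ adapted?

Substitution: /ʒ/ → /b/, /x/ → /h/, giving /bhiktpət/.
Under (C)V(C), the unsyllabifiable consonants are /b/, /t/ (at most one coda consonant is licensed; onsets are limited to one consonant).
Each unlicensed consonant becomes the onset of a new syllable: /b/ → /bi/, /t/ → /ti/.

bihiktipət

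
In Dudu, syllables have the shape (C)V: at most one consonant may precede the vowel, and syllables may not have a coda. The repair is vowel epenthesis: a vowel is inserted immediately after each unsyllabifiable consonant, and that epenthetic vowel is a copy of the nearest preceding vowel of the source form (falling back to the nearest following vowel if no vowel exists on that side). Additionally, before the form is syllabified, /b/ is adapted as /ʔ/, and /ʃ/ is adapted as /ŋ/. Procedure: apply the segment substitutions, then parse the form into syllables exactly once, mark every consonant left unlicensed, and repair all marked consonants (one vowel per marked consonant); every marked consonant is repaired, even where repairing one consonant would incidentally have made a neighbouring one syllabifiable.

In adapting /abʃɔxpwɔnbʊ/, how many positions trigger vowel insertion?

4

After substitution the input is /aʔŋɔxpwɔnʔʊ/.
The unsyllabifiable consonants are /ʔ/, /x/, /p/, /n/; each receives one epenthetic vowel.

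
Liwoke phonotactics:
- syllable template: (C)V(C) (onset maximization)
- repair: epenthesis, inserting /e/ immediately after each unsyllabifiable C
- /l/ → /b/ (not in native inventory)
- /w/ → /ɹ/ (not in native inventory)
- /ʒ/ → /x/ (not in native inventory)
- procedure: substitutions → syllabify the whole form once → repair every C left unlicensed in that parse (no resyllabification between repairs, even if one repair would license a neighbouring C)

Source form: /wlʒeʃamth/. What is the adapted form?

Substitution: /w/ → /ɹ/, /l/ → /b/, /ʒ/ → /x/, giving /ɹbxeʃamth/.
Syllabifying with onset maximization leaves /ɹ/, /b/, /t/, /h/ stranded (at most one coda consonant is licensed; onsets are limited to one consonant).
Epenthesis after each stranded consonant: /ɹ/ → /ɹe/, /b/ → /be/, /t/ → /te/, /h/ → /he/.

ɹebexeʃamtehe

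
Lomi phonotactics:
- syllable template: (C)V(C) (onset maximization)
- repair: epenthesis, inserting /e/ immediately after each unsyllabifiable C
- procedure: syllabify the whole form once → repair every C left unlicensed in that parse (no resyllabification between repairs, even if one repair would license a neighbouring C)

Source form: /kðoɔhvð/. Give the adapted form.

Syllabifying with onset maximization leaves /k/, /v/, /ð/ stranded (at most one coda consonant is licensed; onsets are limited to one consonant).
Epenthesis after each stranded consonant: /k/ → /ke/, /v/ → /ve/, /ð/ → /ðe/.

keðoɔhveðe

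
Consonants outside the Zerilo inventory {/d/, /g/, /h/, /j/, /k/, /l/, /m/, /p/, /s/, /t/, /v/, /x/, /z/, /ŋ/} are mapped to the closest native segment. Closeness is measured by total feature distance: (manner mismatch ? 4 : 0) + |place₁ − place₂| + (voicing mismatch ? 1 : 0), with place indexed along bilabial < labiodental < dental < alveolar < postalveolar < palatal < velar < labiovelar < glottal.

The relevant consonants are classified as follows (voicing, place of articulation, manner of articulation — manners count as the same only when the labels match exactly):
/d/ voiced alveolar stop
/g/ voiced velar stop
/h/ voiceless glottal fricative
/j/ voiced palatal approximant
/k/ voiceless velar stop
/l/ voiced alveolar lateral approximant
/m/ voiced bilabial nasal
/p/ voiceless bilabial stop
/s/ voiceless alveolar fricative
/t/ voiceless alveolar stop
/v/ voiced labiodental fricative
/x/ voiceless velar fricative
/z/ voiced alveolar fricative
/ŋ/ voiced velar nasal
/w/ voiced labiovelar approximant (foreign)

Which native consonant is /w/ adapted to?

/j/ is closest: same manner (approximant), place distance 2 (labiovelar→palatal), same voicing; total 2. Next closest is /g/ at distance 5.

j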